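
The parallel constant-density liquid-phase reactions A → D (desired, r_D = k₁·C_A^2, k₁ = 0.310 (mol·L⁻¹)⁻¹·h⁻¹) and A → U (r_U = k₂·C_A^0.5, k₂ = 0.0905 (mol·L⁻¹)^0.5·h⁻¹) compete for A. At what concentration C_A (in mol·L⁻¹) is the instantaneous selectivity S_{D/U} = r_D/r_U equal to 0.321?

0.206 mol·L⁻¹

S_{D/U} = (k₁/k₂)·C_A^1.5 ⇒ C_A = (S·k₂/k₁)^(1/1.5).
= (0.321×0.0905/0.310)^(0.6667) = (0.09371)^(0.6667) = 0.206 mol·L⁻¹.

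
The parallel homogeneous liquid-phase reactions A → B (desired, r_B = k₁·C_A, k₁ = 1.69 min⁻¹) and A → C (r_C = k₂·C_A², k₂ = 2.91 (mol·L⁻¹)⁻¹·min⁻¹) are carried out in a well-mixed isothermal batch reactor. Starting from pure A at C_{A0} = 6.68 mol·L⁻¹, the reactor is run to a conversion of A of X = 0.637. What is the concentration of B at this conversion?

C_A = C_{A0}(1−X) = 2.425 mol·L⁻¹.
Along a PFR/batch, dC_B/dC_A = −r_B/(r_B+r_C) = −k₁/(k₁+k₂·C_A).
Integrating from C_{A0} to C_A: C_B = (1.69/2.91)·ln[(1.69+2.91·6.68)/(1.69+2.91·2.42)] = 0.5808·ln(21.13/8.746) = 0.5122 mol·L⁻¹.

0.512 mol·L⁻¹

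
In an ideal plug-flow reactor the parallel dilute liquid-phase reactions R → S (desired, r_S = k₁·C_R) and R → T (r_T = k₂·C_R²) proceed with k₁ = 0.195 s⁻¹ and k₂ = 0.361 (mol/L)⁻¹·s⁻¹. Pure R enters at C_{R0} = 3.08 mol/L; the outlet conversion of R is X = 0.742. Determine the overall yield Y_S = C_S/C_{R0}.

0.175

C_R = C_{R0}(1−X) = 0.7946 mol/L.
Along a PFR/batch, dC_S/dC_R = −r_S/(r_S+r_T) = −k₁/(k₁+k₂·C_R).
Integrating from C_{R0} to C_R: C_S = (0.195/0.361)·ln[(0.195+0.361·3.08)/(0.195+0.361·0.795)] = 0.5402·ln(1.307/0.4819) = 0.5389 mol/L.
Y_S = C_S/C_{R0} = 0.5389/3.08 = 0.175.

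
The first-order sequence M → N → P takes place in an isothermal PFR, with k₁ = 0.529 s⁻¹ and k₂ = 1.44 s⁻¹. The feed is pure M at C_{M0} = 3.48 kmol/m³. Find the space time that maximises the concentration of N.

1.10 s

The intermediate peaks when r₁ = r₂, i.e. k₁e^(−k₁τ) = k₂e^(−k₂τ), giving τ_opt = ln(k₂/k₁)/(k₂−k₁).
= ln(1.44/0.529)/(1.44−0.529) = ln(2.722)/0.9110 = 1.001/0.9110 = 1.10 s.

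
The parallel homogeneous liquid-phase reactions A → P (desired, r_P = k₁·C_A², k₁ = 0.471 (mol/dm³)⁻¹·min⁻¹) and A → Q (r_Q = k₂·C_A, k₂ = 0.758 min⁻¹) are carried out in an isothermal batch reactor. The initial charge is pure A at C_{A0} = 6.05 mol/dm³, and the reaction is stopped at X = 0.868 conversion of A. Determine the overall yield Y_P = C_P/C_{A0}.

C_A = C_{A0}(1−X) = 0.7986 mol/dm³.
Along a PFR/batch, dC_Q/dC_A = −r_Q/(r_P+r_Q) = −k₂/(k₂+k₁·C_A).
Integrating from C_{A0} to C_A: C_Q = (0.758/0.471)·ln[(0.758+0.471·6.05)/(0.758+0.471·0.799)] = 1.609·ln(3.608/1.134) = 1.862 mol/dm³.
Then C_P = (C_{A0}−C_A) − C_Q = 5.251 − 1.862 = 3.389 mol/dm³.
Y_P = C_P/C_{A0} = 3.389/6.05 = 0.560.

0.560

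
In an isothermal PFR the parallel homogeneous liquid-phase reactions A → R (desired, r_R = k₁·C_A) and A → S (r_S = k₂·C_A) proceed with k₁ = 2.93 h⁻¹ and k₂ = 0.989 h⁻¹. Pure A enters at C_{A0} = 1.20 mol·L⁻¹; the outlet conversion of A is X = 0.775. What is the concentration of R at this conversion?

0.695 mol·L⁻¹

C_A = C_{A0}(1−X) = 0.2700 mol·L⁻¹.
Both paths are first order in A, so the instantaneous fraction to R is constant: dC_R/d(−C_A) = k₁/(k₁+k₂) = 0.7476.
C_R = 0.7476·(C_{A0}−C_A) = 0.7476×0.9300 = 0.695 mol·L⁻¹.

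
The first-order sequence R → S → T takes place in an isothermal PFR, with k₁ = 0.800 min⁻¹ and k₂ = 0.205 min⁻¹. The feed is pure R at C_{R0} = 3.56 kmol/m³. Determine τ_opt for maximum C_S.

2.29 min

The intermediate peaks when r₁ = r₂, i.e. k₁e^(−k₁τ) = k₂e^(−k₂τ), giving τ_opt = ln(k₂/k₁)/(k₂−k₁).
= ln(0.205/0.800)/(0.205−0.800) = ln(0.2562)/-0.5950 = -1.362/-0.5950 = 2.29 min.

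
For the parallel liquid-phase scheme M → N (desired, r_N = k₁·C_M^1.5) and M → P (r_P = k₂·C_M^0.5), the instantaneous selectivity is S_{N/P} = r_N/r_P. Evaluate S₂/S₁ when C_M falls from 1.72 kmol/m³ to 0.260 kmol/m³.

0.151

S_{N/P} = (k₁/k₂)·C_M, so S₂/S₁ = (C_{M,2}/C_{M,1}).
= 0.260/1.72 = 0.151.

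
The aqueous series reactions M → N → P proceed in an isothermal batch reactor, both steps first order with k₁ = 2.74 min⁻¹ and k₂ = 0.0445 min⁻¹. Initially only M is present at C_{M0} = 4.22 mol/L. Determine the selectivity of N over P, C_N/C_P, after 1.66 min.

Solving the coupled first-order balances gives C_N(t) = [k₁/(k₂−k₁)]·C_{M0}·(e^(−k₁t) − e^(−k₂t)).
e^(−k₁t) = e^(−2.74×1.66) = e^(−4.548) = 0.01058; e^(−k₂t) = e^(−0.07387) = 0.9288.
C_N = 2.74×4.22/(0.0445−2.74) × (0.01058−0.9288) = (-4.290)×(-0.9182) = 3.939 mol/L.
C_M = C_{M0}e^(−k₁t) = 0.04467 mol/L, so C_P = C_{M0}−C_M−C_N = 0.2365 mol/L; C_N/C_P = 16.7.

16.7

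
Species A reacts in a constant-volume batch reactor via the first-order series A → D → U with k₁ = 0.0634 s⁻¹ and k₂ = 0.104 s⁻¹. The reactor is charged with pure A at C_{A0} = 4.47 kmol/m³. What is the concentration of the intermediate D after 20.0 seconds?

1.09 kmol/m³

Solving the coupled first-order balances gives C_D(t) = [k₁/(k₂−k₁)]·C_{A0}·(e^(−k₁t) − e^(−k₂t)).
e^(−k₁t) = e^(−0.0634×20.0) = e^(−1.268) = 0.2814; e^(−k₂t) = e^(−2.080) = 0.1249.
C_D = 0.0634×4.47/(0.104−0.0634) × (0.2814−0.1249) = 6.980×0.1565 = 1.092 kmol/m³.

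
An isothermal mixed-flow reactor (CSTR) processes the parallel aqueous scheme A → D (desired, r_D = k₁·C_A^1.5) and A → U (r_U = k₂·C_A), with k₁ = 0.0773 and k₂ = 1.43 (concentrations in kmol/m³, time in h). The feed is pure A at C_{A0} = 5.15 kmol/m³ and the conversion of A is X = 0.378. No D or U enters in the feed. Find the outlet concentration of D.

Exit C_A = C_{A0}(1−X) = 5.15×0.622 = 3.203 kmol/m³.
In a CSTR the entire volume is at exit conditions, so r_D = 0.0773×3.203^1.5 = 0.4432 and r_U = 1.43×3.203 = 4.581.
Fraction of consumed A going to D: r_D/(r_D+r_U) = 0.08821.
C_D = 0.08821·C_{A0}·X = 0.08821×5.15×0.378 = 0.172 kmol/m³.

0.172 kmol/m³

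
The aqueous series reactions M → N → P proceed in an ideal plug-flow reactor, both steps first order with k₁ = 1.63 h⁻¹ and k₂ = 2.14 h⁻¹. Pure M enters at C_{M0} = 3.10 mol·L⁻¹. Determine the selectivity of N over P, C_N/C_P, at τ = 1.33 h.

0.255

Solving the coupled first-order balances gives C_N(τ) = [k₁/(k₂−k₁)]·C_{M0}·(e^(−k₁τ) − e^(−k₂τ)).
e^(−k₁τ) = e^(−1.63×1.33) = e^(−2.168) = 0.1144; e^(−k₂τ) = e^(−2.846) = 0.05806.
C_N = 1.63×3.10/(2.14−1.63) × (0.1144−0.05806) = 9.908×0.05635 = 0.5583 mol·L⁻¹.
C_M = C_{M0}e^(−k₁τ) = 0.3547 mol·L⁻¹, so C_P = C_{M0}−C_M−C_N = 2.187 mol·L⁻¹; C_N/C_P = 0.255.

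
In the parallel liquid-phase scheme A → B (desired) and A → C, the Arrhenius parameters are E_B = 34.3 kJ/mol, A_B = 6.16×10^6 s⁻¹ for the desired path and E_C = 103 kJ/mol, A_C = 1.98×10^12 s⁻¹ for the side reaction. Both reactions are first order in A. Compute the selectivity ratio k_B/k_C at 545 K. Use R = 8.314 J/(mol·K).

12.0

With equal orders, S_{B/C} = k_B/k_C = (A_B/A_C)·exp[(E_C−E_B)/(RT)].
(E_C−E_B)/(RT) = (103−34.3)×10³/(8.314×545) = 68700/4531 = 15.16.
k_B/k_C = (6.16×10^6/1.98×10^12)·exp(15.16) = 3.111×10^-6 × 3.843×10^6 = 12.0.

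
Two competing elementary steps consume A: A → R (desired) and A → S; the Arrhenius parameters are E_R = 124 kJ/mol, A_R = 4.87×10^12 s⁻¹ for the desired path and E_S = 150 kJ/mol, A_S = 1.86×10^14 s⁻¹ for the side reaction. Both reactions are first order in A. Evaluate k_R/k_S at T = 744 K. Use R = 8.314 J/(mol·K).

Since both paths have the same order in A, the concentration cancels and S_{R/S} = k_R/k_S = (A_R/A_S)·exp[(E_S−E_R)/(RT)].
(E_S−E_R)/(RT) = (150−124)×10³/(8.314×744) = 26000/6186 = 4.203.
k_R/k_S = (4.87×10^12/1.86×10^14)·exp(4.203) = 0.02618 × 66.91 = 1.75.

1.75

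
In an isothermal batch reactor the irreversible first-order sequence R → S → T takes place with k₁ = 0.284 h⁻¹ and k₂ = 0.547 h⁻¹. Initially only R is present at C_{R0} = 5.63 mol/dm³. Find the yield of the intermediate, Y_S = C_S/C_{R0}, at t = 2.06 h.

The intermediate concentration in a first-order A→B→C sequence is C_S = k₁C_{R0}(e^(−k₁t) − e^(−k₂t))/(k₂−k₁).
e^(−k₁t) = e^(−0.284×2.06) = e^(−0.5850) = 0.5571; e^(−k₂t) = e^(−1.127) = 0.3241.
C_S = 0.284×5.63/(0.547−0.284) × (0.5571−0.3241) = 6.080×0.2330 = 1.417 mol/dm³.
Y_S = C_S/C_{R0} = 1.417/5.63 = 0.252.

0.252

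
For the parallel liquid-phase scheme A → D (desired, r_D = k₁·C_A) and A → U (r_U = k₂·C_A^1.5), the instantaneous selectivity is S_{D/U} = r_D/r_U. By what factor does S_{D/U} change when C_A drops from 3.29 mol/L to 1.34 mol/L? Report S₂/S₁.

S_{D/U} = (k₁/k₂)·C_A^-0.5, so S₂/S₁ = (C_{A,2}/C_{A,1})^-0.5.
= (1.34/3.29)^(-0.5) = (0.4073)^(-0.5) = 1.57.

1.57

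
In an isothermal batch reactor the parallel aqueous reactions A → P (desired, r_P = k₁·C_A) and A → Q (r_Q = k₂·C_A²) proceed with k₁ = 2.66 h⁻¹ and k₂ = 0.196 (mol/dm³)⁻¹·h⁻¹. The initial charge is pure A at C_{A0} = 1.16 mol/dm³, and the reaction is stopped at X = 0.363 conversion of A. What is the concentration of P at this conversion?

C_A = C_{A0}(1−X) = 0.7389 mol/dm³.
Along a PFR/batch, dC_P/dC_A = −r_P/(r_P+r_Q) = −k₁/(k₁+k₂·C_A).
Integrating from C_{A0} to C_A: C_P = (2.66/0.196)·ln[(2.66+0.196·1.16)/(2.66+0.196·0.739)] = 13.57·ln(2.887/2.805) = 0.3936 mol/dm³.

0.394 mol/dm³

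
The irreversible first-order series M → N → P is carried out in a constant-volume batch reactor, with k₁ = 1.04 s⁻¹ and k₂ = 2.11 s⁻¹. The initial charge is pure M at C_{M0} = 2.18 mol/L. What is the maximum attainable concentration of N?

Evaluating C_N at t_opt = ln(k₂/k₁)/(k₂−k₁) gives C_{N,max}/C_{M0} = (k₁/k₂)^[k₂/(k₂−k₁)].
= (1.04/2.11)^(2.11/(2.11−1.04)) = (0.4929)^(1.972) = 0.2478.
C_{N,max} = 0.2478×2.18 = 0.540 mol/L.

0.540 mol/L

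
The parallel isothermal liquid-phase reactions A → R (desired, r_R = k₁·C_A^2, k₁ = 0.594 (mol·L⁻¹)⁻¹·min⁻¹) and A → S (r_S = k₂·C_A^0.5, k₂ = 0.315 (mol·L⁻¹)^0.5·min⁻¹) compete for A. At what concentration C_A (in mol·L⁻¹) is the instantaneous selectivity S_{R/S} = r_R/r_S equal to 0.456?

S_{R/S} = (k₁/k₂)·C_A^1.5 ⇒ C_A = (S·k₂/k₁)^(1/1.5).
= (0.456×0.315/0.594)^(0.6667) = (0.2418)^(0.6667) = 0.388 mol·L⁻¹.

0.388 mol·L⁻¹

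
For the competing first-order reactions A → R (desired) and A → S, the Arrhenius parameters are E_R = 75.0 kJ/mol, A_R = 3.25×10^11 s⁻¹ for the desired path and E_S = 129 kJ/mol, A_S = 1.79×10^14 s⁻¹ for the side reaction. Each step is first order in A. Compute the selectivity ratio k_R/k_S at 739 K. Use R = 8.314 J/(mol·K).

With equal orders, S_{R/S} = k_R/k_S = (A_R/A_S)·exp[(E_S−E_R)/(RT)].
(E_S−E_R)/(RT) = (129−75.0)×10³/(8.314×739) = 54000/6144 = 8.789.
k_R/k_S = (3.25×10^11/1.79×10^14)·exp(8.789) = 0.001816 × 6562 = 11.9.

11.9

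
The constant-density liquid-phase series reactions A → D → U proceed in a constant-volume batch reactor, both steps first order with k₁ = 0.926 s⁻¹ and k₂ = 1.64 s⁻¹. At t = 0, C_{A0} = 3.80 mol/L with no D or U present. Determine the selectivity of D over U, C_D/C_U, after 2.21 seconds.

The intermediate concentration in a first-order A→B→C sequence is C_D = k₁C_{A0}(e^(−k₁t) − e^(−k₂t))/(k₂−k₁).
e^(−k₁t) = e^(−0.926×2.21) = e^(−2.046) = 0.1292; e^(−k₂t) = e^(−3.624) = 0.02667.
C_D = 0.926×3.80/(1.64−0.926) × (0.1292−0.02667) = 4.928×0.1025 = 0.5053 mol/L.
C_A = C_{A0}e^(−k₁t) = 0.4909 mol/L, so C_U = C_{A0}−C_A−C_D = 2.804 mol/L; C_D/C_U = 0.180.

0.180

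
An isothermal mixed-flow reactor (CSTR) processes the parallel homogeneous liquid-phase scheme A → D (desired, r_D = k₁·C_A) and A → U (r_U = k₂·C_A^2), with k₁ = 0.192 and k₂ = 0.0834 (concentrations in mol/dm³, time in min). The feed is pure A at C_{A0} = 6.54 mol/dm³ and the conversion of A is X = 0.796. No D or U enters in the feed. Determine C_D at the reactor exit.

3.30 mol/dm³

Exit C_A = C_{A0}(1−X) = 6.54×0.204 = 1.334 mol/dm³.
A CSTR operates uniformly at the exit composition, giving r_D = 0.2562 and r_U = 0.1485 (each k·C_A^n at C_A = 1.334).
Fraction of consumed A going to D: r_D/(r_D+r_U) = 0.6331.
C_D = 0.6331·C_{A0}·X = 0.6331×6.54×0.796 = 3.30 mol/dm³.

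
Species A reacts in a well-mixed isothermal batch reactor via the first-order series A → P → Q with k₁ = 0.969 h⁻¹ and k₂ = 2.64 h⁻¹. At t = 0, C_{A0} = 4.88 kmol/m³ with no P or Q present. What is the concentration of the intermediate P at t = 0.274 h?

The intermediate concentration in a first-order A→B→C sequence is C_P = k₁C_{A0}(e^(−k₁t) − e^(−k₂t))/(k₂−k₁).
e^(−k₁t) = e^(−0.969×0.274) = e^(−0.2655) = 0.7668; e^(−k₂t) = e^(−0.7234) = 0.4851.
C_P = 0.969×4.88/(2.64−0.969) × (0.7668−0.4851) = 2.830×0.2817 = 0.7972 kmol/m³.

0.797 kmol/m³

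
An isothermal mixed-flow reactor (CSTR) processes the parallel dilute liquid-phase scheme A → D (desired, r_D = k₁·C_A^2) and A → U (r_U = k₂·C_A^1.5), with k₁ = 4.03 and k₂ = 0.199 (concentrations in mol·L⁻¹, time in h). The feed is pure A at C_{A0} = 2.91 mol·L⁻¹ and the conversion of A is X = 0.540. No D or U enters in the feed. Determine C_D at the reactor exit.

Exit C_A = C_{A0}(1−X) = 2.91×0.460 = 1.339 mol·L⁻¹.
In a CSTR the entire volume is at exit conditions, so r_D = 4.03×1.339^2 = 7.221 and r_U = 0.199×1.339^1.5 = 0.3082.
Fraction of consumed A going to D: r_D/(r_D+r_U) = 0.9591.
C_D = 0.9591·C_{A0}·X = 0.9591×2.91×0.540 = 1.51 mol·L⁻¹.

1.51 mol·L⁻¹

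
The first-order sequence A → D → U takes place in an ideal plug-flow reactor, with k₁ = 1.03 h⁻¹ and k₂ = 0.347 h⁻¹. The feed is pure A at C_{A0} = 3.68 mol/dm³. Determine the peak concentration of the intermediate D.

2.12 mol/dm³

At the optimum, C_{D,max}/C_{A0} = (k₁/k₂)^[k₂/(k₂−k₁)].
= (1.03/0.347)^(0.347/(0.347−1.03)) = (2.968)^(-0.5081) = 0.5754.
C_{D,max} = 0.5754×3.68 = 2.12 mol/dm³.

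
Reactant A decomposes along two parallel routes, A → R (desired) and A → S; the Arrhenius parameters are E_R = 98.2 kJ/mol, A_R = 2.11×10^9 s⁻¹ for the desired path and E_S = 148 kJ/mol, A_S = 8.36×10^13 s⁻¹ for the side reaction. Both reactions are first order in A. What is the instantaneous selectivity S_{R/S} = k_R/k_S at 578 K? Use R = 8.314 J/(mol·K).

k_R/k_S = (A_R/A_S)·exp[−(E_R−E_S)/(RT)] = (A_R/A_S)·exp[(E_S−E_R)/(RT)].
(E_S−E_R)/(RT) = (148−98.2)×10³/(8.314×578) = 49800/4805 = 10.36.
k_R/k_S = (2.11×10^9/8.36×10^13)·exp(10.36) = 2.524×10^-5 × 31671 = 0.799.
Since E_R < E_S, lowering the temperature improves selectivity toward R.

0.799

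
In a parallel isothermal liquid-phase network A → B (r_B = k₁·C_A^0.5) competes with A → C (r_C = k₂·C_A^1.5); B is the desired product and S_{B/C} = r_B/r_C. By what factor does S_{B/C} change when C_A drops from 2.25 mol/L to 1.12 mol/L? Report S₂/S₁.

S_{B/C} = (k₁/k₂)·C_A⁻¹, so S₂/S₁ = (C_{A,2}/C_{A,1})⁻¹.
= 2.25/1.12 = 2.01.

2.01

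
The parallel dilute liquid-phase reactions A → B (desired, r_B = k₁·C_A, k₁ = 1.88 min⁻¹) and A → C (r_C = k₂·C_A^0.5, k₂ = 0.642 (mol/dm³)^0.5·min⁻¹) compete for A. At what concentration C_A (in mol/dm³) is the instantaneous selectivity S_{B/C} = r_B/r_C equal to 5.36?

S_{B/C} = (k₁/k₂)·C_A^0.5 ⇒ C_A = (S·k₂/k₁)^(2).
= (5.36×0.642/1.88)^(2) = (1.830)^(2) = 3.35 mol/dm³.

3.35 mol/dm³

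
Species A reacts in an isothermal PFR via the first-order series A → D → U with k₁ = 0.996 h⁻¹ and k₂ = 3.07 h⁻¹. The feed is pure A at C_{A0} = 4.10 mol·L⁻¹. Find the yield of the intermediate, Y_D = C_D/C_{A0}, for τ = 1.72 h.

The intermediate concentration in a first-order A→B→C sequence is C_D = k₁C_{A0}(e^(−k₁τ) − e^(−k₂τ))/(k₂−k₁).
e^(−k₁τ) = e^(−0.996×1.72) = e^(−1.713) = 0.1803; e^(−k₂τ) = e^(−5.280) = 0.005090.
C_D = 0.996×4.10/(3.07−0.996) × (0.1803−0.005090) = 1.969×0.1752 = 0.3450 mol·L⁻¹.
Y_D = C_D/C_{A0} = 0.3450/4.10 = 0.0841.

0.0841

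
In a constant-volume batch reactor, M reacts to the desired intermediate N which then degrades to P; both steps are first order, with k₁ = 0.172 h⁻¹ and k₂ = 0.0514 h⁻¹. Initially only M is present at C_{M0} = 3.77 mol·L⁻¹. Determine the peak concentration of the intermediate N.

2.25 mol·L⁻¹

Evaluating C_N at t_opt = ln(k₂/k₁)/(k₂−k₁) gives C_{N,max}/C_{M0} = (k₁/k₂)^[k₂/(k₂−k₁)].
= (0.172/0.0514)^(0.0514/(0.0514−0.172)) = (3.346)^(-0.4262) = 0.5976.
C_{N,max} = 0.5976×3.77 = 2.25 mol·L⁻¹.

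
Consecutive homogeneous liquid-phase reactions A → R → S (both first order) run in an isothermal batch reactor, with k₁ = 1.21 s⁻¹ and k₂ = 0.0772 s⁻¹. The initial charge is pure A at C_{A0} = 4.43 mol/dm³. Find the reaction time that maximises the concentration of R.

2.43 s

Setting dC_R/dt = 0 gives t_opt = ln(k₂/k₁)/(k₂−k₁).
= ln(0.0772/1.21)/(0.0772−1.21) = ln(0.06380)/-1.133 = -2.752/-1.133 = 2.43 s.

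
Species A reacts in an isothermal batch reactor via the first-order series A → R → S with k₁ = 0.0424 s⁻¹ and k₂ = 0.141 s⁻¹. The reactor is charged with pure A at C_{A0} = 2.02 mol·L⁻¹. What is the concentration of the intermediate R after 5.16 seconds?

0.278 mol·L⁻¹

For first-order series with pure A initially, C_R(t) = k₁C_{A0}/(k₂−k₁)·(e^(−k₁t) − e^(−k₂t)).
e^(−k₁t) = e^(−0.0424×5.16) = e^(−0.2188) = 0.8035; e^(−k₂t) = e^(−0.7276) = 0.4831.
C_R = 0.0424×2.02/(0.141−0.0424) × (0.8035−0.4831) = 0.8686×0.3204 = 0.2783 mol·L⁻¹.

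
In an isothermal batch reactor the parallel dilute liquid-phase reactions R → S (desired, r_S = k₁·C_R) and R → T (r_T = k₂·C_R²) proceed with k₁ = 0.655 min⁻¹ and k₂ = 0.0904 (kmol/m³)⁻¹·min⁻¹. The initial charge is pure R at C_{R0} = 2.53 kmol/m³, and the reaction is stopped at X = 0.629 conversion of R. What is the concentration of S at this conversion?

C_R = C_{R0}(1−X) = 0.9386 kmol/m³.
Along a PFR/batch, dC_S/dC_R = −r_S/(r_S+r_T) = −k₁/(k₁+k₂·C_R).
Integrating from C_{R0} to C_R: C_S = (0.655/0.0904)·ln[(0.655+0.0904·2.53)/(0.655+0.0904·0.939)] = 7.246·ln(0.8837/0.7399) = 1.287 kmol/m³.

1.29 kmol/m³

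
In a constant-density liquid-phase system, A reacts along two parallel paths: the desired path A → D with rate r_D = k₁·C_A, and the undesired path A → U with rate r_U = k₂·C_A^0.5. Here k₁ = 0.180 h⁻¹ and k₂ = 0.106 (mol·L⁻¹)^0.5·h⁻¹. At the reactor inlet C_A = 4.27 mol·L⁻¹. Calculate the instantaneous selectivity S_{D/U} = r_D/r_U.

S_{D/U} = r_D/r_U = (k₁·C_A)/(k₂·C_A^0.5) = (k₁/k₂)·C_A^0.5.
= (0.180×4.270) / (0.106×4.270^0.5) = 0.7686/0.2190 = 3.51.
Since the desired path is higher order in A, keeping C_A high (PFR or concentrated feed) favours D.

3.51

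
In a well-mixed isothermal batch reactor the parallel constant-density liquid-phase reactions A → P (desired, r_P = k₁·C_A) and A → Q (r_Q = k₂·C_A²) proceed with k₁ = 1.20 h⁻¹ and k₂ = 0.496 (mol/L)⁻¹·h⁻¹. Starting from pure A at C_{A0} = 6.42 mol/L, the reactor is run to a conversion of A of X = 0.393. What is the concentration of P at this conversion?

C_A = C_{A0}(1−X) = 3.897 mol/L.
Along a PFR/batch, dC_P/dC_A = −r_P/(r_P+r_Q) = −k₁/(k₁+k₂·C_A).
Integrating from C_{A0} to C_A: C_P = (1.20/0.496)·ln[(1.20+0.496·6.42)/(1.20+0.496·3.90)] = 2.419·ln(4.384/3.133) = 0.8131 mol/L.

0.813 mol/L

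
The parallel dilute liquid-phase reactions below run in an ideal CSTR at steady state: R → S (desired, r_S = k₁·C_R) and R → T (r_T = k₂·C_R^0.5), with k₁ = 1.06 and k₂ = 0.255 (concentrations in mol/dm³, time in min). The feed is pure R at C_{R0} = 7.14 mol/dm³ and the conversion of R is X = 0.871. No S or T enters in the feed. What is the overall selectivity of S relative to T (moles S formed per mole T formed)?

Exit C_R = C_{R0}(1−X) = 7.14×0.129 = 0.9211 mol/dm³.
Rates in a CSTR are evaluated at the outlet concentration: r_S = 1.06×0.9211 = 0.9763, r_T = 0.255×0.9211^0.5 = 0.2447.
Overall selectivity = C_S/C_T = r_Sτ/(r_Tτ) = r_S/r_T = 3.99.

3.99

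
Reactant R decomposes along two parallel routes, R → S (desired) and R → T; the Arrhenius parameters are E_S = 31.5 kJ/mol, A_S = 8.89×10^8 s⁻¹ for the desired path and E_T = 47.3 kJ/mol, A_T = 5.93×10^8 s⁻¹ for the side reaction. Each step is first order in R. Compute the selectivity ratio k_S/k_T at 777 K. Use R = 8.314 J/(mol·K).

17.3

Since both paths have the same order in R, the concentration cancels and S_{S/T} = k_S/k_T = (A_S/A_T)·exp[(E_T−E_S)/(RT)].
(E_T−E_S)/(RT) = (47.3−31.5)×10³/(8.314×777) = 15800/6460 = 2.446.
k_S/k_T = (8.89×10^8/5.93×10^8)·exp(2.446) = 1.499 × 11.54 = 17.3.
Since E_S < E_T, lowering the temperature improves selectivity toward S.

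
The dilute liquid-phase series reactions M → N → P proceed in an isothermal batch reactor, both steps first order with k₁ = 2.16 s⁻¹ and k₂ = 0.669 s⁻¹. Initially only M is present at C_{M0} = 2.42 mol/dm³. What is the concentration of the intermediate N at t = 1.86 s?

0.947 mol/dm³

Solving the coupled first-order balances gives C_N(t) = [k₁/(k₂−k₁)]·C_{M0}·(e^(−k₁t) − e^(−k₂t)).
e^(−k₁t) = e^(−2.16×1.86) = e^(−4.018) = 0.01800; e^(−k₂t) = e^(−1.244) = 0.2881.
C_N = 2.16×2.42/(0.669−2.16) × (0.01800−0.2881) = (-3.506)×(-0.2701) = 0.9470 mol/dm³.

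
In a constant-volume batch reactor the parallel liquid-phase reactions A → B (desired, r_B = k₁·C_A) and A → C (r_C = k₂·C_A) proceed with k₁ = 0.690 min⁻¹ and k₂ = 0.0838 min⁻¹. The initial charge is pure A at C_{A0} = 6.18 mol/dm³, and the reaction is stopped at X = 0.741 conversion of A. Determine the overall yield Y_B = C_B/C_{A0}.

C_A = C_{A0}(1−X) = 1.601 mol/dm³.
Both paths are first order in A, so the instantaneous fraction to B is constant: dC_B/d(−C_A) = k₁/(k₁+k₂) = 0.8917.
C_B = 0.8917·(C_{A0}−C_A) = 0.8917×4.579 = 4.08 mol/dm³.
Y_B = C_B/C_{A0} = 4.083/6.18 = 0.661.

0.661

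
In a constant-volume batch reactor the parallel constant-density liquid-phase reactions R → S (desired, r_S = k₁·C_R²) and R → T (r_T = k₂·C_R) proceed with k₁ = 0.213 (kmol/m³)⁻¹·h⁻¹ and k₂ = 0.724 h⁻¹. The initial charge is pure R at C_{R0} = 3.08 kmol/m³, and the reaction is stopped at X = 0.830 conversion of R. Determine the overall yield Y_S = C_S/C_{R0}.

C_R = C_{R0}(1−X) = 0.5236 kmol/m³.
Along a PFR/batch, dC_T/dC_R = −r_T/(r_S+r_T) = −k₂/(k₂+k₁·C_R).
Integrating from C_{R0} to C_R: C_T = (0.724/0.213)·ln[(0.724+0.213·3.08)/(0.724+0.213·0.524)] = 3.399·ln(1.380/0.8355) = 1.706 kmol/m³.
Then C_S = (C_{R0}−C_R) − C_T = 2.556 − 1.706 = 0.8507 kmol/m³.
Y_S = C_S/C_{R0} = 0.8507/3.08 = 0.276.

0.276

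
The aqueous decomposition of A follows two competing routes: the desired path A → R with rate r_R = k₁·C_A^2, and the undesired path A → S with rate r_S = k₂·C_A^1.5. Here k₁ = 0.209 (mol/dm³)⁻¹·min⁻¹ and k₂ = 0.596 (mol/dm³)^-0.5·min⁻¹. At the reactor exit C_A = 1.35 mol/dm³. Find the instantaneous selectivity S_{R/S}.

S_{R/S} = r_R/r_S = (k₁·C_A^2)/(k₂·C_A^1.5) = (k₁/k₂)·C_A^0.5.
= (0.209×1.350^2) / (0.596×1.350^1.5) = 0.3809/0.9349 = 0.407.
Since the desired path is higher order in A, keeping C_A high (PFR or concentrated feed) favours R.

0.407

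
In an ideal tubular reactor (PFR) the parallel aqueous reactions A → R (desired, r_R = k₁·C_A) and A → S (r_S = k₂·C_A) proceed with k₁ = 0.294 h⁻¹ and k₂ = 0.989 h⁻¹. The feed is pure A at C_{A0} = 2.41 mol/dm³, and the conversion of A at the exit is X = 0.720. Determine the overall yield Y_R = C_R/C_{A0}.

0.165

C_A = C_{A0}(1−X) = 0.6748 mol/dm³.
Both paths are first order in A, so the instantaneous fraction to R is constant: dC_R/d(−C_A) = k₁/(k₁+k₂) = 0.2292.
C_R = 0.2292·(C_{A0}−C_A) = 0.2292×1.735 = 0.398 mol/dm³.
Y_R = C_R/C_{A0} = 0.3976/2.41 = 0.165.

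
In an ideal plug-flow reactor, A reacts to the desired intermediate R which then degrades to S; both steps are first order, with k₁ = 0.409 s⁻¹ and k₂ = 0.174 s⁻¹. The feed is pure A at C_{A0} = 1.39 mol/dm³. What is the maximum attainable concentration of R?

At the optimum, C_{R,max}/C_{A0} = (k₁/k₂)^[k₂/(k₂−k₁)].
= (0.409/0.174)^(0.174/(0.174−0.409)) = (2.351)^(-0.7404) = 0.5311.
C_{R,max} = 0.5311×1.39 = 0.738 mol/dm³.

0.738 mol/dm³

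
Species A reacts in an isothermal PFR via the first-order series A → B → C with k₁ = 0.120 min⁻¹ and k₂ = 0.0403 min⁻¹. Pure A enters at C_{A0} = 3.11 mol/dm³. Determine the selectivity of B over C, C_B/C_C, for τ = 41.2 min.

Solving the coupled first-order balances gives C_B(τ) = [k₁/(k₂−k₁)]·C_{A0}·(e^(−k₁τ) − e^(−k₂τ)).
e^(−k₁τ) = e^(−0.120×41.2) = e^(−4.944) = 0.007126; e^(−k₂τ) = e^(−1.660) = 0.1901.
C_B = 0.120×3.11/(0.0403−0.120) × (0.007126−0.1901) = (-4.683)×(-0.1829) = 0.8566 mol/dm³.
C_A = C_{A0}e^(−k₁τ) = 0.02216 mol/dm³, so C_C = C_{A0}−C_A−C_B = 2.231 mol/dm³; C_B/C_C = 0.384.

0.384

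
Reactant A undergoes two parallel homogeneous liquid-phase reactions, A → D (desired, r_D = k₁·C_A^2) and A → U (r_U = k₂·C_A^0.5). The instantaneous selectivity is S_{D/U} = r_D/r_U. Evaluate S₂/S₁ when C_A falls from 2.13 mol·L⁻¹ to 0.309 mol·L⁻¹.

0.0553

S_{D/U} = (k₁/k₂)·C_A^1.5, so S₂/S₁ = (C_{A,2}/C_{A,1})^1.5.
= (0.309/2.13)^1.5 = (0.1451)^1.5 = 0.0553.
Selectivity toward D falls as C_A falls — high-concentration operation is favoured.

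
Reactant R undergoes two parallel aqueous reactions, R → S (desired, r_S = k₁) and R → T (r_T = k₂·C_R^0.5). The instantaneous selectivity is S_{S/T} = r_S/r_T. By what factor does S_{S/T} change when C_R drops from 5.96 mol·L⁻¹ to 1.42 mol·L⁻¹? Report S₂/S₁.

2.05

S_{S/T} = (k₁/k₂)·C_R^-0.5, so S₂/S₁ = (C_{R,2}/C_{R,1})^-0.5.
= (1.42/5.96)^(-0.5) = (0.2383)^(-0.5) = 2.05.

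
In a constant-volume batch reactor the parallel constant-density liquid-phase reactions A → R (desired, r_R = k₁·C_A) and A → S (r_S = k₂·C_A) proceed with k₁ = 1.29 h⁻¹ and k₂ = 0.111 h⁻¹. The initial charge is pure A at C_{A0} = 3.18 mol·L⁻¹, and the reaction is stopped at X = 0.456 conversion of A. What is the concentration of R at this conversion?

1.34 mol·L⁻¹

C_A = C_{A0}(1−X) = 1.730 mol·L⁻¹.
Both paths are first order in A, so the instantaneous fraction to R is constant: dC_R/d(−C_A) = k₁/(k₁+k₂) = 0.9208.
C_R = 0.9208·(C_{A0}−C_A) = 0.9208×1.450 = 1.34 mol·L⁻¹.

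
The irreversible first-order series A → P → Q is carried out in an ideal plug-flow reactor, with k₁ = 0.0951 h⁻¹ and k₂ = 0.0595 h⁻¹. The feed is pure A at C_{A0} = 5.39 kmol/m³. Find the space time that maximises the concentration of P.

Setting dC_P/dτ = 0 gives τ_opt = ln(k₂/k₁)/(k₂−k₁).
= ln(0.0595/0.0951)/(0.0595−0.0951) = ln(0.6257)/-0.03560 = -0.4690/-0.03560 = 13.2 h.

13.2 h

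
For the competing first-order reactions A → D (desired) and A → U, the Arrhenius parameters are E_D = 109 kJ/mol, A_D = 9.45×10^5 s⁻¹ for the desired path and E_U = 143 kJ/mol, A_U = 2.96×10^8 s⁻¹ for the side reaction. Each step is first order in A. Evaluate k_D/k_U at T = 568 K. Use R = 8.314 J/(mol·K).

With equal orders, S_{D/U} = k_D/k_U = (A_D/A_U)·exp[(E_U−E_D)/(RT)].
(E_U−E_D)/(RT) = (143−109)×10³/(8.314×568) = 34000/4722 = 7.200.
k_D/k_U = (9.45×10^5/2.96×10^8)·exp(7.200) = 0.003193 × 1339 = 4.28.

4.28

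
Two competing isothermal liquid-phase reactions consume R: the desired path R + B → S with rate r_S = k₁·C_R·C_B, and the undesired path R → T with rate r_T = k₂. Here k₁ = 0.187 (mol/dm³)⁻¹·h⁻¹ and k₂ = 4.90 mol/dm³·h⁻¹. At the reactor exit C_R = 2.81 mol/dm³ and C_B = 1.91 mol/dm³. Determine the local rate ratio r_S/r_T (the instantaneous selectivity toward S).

0.205

S_{S/T} = r_S/r_T = (k₁·C_R·C_B)/(k₂) = (k₁/k₂)·C_R·C_B.
= (0.187×2.810×1.910) / (4.90) = 1.004/4.900 = 0.205.
Since the desired path is higher order in R, keeping C_R high (PFR or concentrated feed) favours S.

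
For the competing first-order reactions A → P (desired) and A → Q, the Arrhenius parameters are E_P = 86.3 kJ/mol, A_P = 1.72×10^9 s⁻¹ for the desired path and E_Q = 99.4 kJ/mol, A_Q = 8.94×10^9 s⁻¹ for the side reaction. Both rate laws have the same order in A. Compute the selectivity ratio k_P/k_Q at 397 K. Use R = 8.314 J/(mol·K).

10.2

With equal orders, S_{P/Q} = k_P/k_Q = (A_P/A_Q)·exp[(E_Q−E_P)/(RT)].
(E_Q−E_P)/(RT) = (99.4−86.3)×10³/(8.314×397) = 13100/3301 = 3.969.
k_P/k_Q = (1.72×10^9/8.94×10^9)·exp(3.969) = 0.1924 × 52.93 = 10.2.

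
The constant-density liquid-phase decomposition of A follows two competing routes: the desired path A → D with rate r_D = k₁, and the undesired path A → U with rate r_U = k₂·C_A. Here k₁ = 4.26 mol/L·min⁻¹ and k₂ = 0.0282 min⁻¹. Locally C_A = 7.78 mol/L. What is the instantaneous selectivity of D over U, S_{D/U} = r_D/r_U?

S_{D/U} = r_D/r_U = (k₁)/(k₂·C_A) = (k₁/k₂)·C_A⁻¹.
= (4.26) / (0.0282×7.780) = 4.260/0.2194 = 19.4.
The undesired path is higher order in A, so low C_A (CSTR or dilute feed) favours D.

19.4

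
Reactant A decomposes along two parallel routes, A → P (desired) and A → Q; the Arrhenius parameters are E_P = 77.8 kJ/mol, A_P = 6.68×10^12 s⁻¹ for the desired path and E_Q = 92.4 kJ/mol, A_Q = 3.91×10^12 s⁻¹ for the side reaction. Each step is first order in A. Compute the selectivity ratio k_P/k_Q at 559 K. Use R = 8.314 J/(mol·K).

With equal orders, S_{P/Q} = k_P/k_Q = (A_P/A_Q)·exp[(E_Q−E_P)/(RT)].
(E_Q−E_P)/(RT) = (92.4−77.8)×10³/(8.314×559) = 14600/4648 = 3.141.
k_P/k_Q = (6.68×10^12/3.91×10^12)·exp(3.141) = 1.708 × 23.14 = 39.5.

39.5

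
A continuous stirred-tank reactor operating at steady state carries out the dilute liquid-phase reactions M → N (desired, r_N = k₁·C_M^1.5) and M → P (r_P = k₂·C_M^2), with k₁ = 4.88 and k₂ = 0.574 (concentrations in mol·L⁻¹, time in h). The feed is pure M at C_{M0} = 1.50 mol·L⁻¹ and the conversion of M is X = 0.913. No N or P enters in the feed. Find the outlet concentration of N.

1.31 mol·L⁻¹

Exit C_M = C_{M0}(1−X) = 1.50×0.0870 = 0.1305 mol·L⁻¹.
In a CSTR the entire volume is at exit conditions, so r_N = 4.88×0.1305^1.5 = 0.2301 and r_P = 0.574×0.1305^2 = 0.009775.
Fraction of consumed M going to N: r_N/(r_N+r_P) = 0.9592.
C_N = 0.9592·C_{M0}·X = 0.9592×1.50×0.913 = 1.31 mol·L⁻¹.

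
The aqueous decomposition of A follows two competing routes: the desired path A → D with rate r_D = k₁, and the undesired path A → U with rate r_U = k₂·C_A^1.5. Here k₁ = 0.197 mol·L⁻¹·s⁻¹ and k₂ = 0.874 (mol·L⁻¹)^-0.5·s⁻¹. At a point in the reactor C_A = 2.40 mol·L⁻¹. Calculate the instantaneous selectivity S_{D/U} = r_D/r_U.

S_{D/U} = r_D/r_U = (k₁)/(k₂·C_A^1.5) = (k₁/k₂)·C_A^-1.5.
= (0.197) / (0.874×2.400^1.5) = 0.1970/3.250 = 0.0606.
The undesired path is higher order in A, so low C_A (CSTR or dilute feed) favours D.

0.0606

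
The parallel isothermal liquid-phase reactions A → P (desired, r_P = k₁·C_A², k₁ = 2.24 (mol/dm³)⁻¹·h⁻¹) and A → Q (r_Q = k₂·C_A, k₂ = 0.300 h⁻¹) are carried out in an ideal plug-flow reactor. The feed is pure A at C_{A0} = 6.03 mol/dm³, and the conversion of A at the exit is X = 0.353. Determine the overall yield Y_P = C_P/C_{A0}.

0.344

C_A = C_{A0}(1−X) = 3.901 mol/dm³.
Along a PFR/batch, dC_Q/dC_A = −r_Q/(r_P+r_Q) = −k₂/(k₂+k₁·C_A).
Integrating from C_{A0} to C_A: C_Q = (0.300/2.24)·ln[(0.300+2.24·6.03)/(0.300+2.24·3.90)] = 0.1339·ln(13.81/9.039) = 0.05674 mol/dm³.
Then C_P = (C_{A0}−C_A) − C_Q = 2.129 − 0.05674 = 2.072 mol/dm³.
Y_P = C_P/C_{A0} = 2.072/6.03 = 0.344.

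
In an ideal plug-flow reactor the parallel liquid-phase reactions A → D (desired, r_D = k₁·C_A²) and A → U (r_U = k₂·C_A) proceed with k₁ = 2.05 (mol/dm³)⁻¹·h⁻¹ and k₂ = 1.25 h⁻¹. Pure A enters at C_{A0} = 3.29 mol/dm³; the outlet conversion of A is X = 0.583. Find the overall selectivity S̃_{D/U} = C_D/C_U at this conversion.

C_A = C_{A0}(1−X) = 1.372 mol/dm³.
Along a PFR/batch, dC_U/dC_A = −r_U/(r_D+r_U) = −k₂/(k₂+k₁·C_A).
Integrating from C_{A0} to C_A: C_U = (1.25/2.05)·ln[(1.25+2.05·3.29)/(1.25+2.05·1.37)] = 0.6098·ln(7.994/4.062) = 0.4128 mol/dm³.
Then C_D = (C_{A0}−C_A) − C_U = 1.918 − 0.4128 = 1.505 mol/dm³.
S̃_{D/U} = C_D/C_U = 1.505/0.4128 = 3.65.

3.65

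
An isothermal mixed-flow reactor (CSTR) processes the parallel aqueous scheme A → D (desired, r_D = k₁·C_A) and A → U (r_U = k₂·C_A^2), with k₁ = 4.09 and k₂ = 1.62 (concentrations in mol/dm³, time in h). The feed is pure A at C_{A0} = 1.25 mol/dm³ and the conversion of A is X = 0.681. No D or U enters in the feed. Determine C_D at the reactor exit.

0.735 mol/dm³

Exit C_A = C_{A0}(1−X) = 1.25×0.319 = 0.3987 mol/dm³.
Rates in a CSTR are evaluated at the outlet concentration: r_D = 4.09×0.3987 = 1.631, r_U = 1.62×0.3987^2 = 0.2576.
Fraction of consumed A going to D: r_D/(r_D+r_U) = 0.8636.
C_D = 0.8636·C_{A0}·X = 0.8636×1.25×0.681 = 0.735 mol/dm³.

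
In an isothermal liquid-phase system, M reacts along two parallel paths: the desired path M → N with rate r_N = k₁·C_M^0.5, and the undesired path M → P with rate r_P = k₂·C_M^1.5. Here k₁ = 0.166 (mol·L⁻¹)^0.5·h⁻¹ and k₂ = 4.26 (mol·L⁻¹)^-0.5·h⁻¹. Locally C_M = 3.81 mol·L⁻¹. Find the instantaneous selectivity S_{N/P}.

0.0102

S_{N/P} = r_N/r_P = (k₁·C_M^0.5)/(k₂·C_M^1.5) = (k₁/k₂)·C_M⁻¹.
= (0.166×3.810^0.5) / (4.26×3.810^1.5) = 0.3240/31.68 = 0.0102.
The undesired path is higher order in M, so low C_M (CSTR or dilute feed) favours N.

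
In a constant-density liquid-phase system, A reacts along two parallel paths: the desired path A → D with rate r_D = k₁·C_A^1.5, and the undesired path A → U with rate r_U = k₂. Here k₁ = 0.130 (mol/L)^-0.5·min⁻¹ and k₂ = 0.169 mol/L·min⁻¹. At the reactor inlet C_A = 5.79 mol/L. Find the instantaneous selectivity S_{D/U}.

10.7

S_{D/U} = r_D/r_U = (k₁·C_A^1.5)/(k₂) = (k₁/k₂)·C_A^1.5.
= (0.130×5.790^1.5) / (0.169) = 1.811/0.1690 = 10.7.
Since the desired path is higher order in A, keeping C_A high (PFR or concentrated feed) favours D.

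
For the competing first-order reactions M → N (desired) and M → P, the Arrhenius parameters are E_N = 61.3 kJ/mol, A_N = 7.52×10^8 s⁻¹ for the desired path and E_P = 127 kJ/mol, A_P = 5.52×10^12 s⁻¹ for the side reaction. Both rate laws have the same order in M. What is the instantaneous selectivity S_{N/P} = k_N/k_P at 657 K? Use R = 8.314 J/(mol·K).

With equal orders, S_{N/P} = k_N/k_P = (A_N/A_P)·exp[(E_P−E_N)/(RT)].
(E_P−E_N)/(RT) = (127−61.3)×10³/(8.314×657) = 65700/5462 = 12.03.
k_N/k_P = (7.52×10^8/5.52×10^12)·exp(12.03) = 1.362×10^-4 × 1.674×10^5 = 22.8.
Since E_N < E_P, lowering the temperature improves selectivity toward N.

22.8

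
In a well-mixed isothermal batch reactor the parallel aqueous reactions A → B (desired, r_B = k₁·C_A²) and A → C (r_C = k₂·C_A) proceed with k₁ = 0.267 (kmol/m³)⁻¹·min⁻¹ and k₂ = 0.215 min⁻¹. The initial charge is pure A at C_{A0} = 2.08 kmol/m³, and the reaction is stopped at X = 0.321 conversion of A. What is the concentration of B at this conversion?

C_A = C_{A0}(1−X) = 1.412 kmol/m³.
Along a PFR/batch, dC_C/dC_A = −r_C/(r_B+r_C) = −k₂/(k₂+k₁·C_A).
Integrating from C_{A0} to C_A: C_C = (0.215/0.267)·ln[(0.215+0.267·2.08)/(0.215+0.267·1.41)] = 0.8052·ln(0.7704/0.5921) = 0.2119 kmol/m³.
Then C_B = (C_{A0}−C_A) − C_C = 0.6677 − 0.2119 = 0.4557 kmol/m³.

0.456 kmol/m³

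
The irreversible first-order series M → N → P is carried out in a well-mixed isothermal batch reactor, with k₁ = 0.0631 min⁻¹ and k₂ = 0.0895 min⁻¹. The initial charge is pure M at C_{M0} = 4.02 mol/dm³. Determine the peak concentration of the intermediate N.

For a first-order series the maximum intermediate yield is C_{N,max}/C_{M0} = (k₁/k₂)^[k₂/(k₂−k₁)].
= (0.0631/0.0895)^(0.0895/(0.0895−0.0631)) = (0.7050)^(3.390) = 0.3058.
C_{N,max} = 0.3058×4.02 = 1.23 mol/dm³.

1.23 mol/dm³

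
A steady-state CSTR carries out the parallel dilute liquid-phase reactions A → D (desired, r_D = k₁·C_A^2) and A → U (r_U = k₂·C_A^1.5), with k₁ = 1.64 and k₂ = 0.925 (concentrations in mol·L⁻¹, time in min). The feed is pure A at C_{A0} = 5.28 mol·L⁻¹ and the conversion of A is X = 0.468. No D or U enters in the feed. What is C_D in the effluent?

1.85 mol·L⁻¹

Exit C_A = C_{A0}(1−X) = 5.28×0.532 = 2.809 mol·L⁻¹.
In a CSTR the entire volume is at exit conditions, so r_D = 1.64×2.809^2 = 12.94 and r_U = 0.925×2.809^1.5 = 4.355.
Fraction of consumed A going to D: r_D/(r_D+r_U) = 0.7482.
C_D = 0.7482·C_{A0}·X = 0.7482×5.28×0.468 = 1.85 mol·L⁻¹.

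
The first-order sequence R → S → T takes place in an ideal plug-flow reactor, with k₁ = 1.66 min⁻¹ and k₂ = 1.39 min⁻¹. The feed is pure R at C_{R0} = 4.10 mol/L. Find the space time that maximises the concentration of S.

0.657 min

For first-order series the maximum of C_S occurs at τ_opt = ln(k₂/k₁)/(k₂−k₁).
= ln(1.39/1.66)/(1.39−1.66) = ln(0.8373)/-0.2700 = -0.1775/-0.2700 = 0.657 min.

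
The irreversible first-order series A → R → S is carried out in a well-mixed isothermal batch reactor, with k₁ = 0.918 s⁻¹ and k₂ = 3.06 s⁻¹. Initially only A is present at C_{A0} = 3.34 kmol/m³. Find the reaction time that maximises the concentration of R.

0.562 s

For first-order series the maximum of C_R occurs at t_opt = ln(k₂/k₁)/(k₂−k₁).
= ln(3.06/0.918)/(3.06−0.918) = ln(3.333)/2.142 = 1.204/2.142 = 0.562 s.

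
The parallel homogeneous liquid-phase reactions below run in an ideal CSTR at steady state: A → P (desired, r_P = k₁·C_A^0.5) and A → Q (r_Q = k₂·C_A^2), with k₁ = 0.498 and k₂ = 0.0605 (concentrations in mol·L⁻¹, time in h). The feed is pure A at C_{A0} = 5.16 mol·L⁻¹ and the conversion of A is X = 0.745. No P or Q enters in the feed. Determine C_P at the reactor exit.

3.25 mol·L⁻¹

Exit C_A = C_{A0}(1−X) = 5.16×0.255 = 1.316 mol·L⁻¹.
A CSTR operates uniformly at the exit composition, giving r_P = 0.5712 and r_Q = 0.1047 (each k·C_A^n at C_A = 1.316).
Fraction of consumed A going to P: r_P/(r_P+r_Q) = 0.8450.
C_P = 0.8450·C_{A0}·X = 0.8450×5.16×0.745 = 3.25 mol·L⁻¹.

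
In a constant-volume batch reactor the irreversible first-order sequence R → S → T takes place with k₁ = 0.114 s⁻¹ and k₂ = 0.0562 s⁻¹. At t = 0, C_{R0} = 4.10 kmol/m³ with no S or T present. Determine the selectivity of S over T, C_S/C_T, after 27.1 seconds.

For first-order series with pure R initially, C_S(t) = k₁C_{R0}/(k₂−k₁)·(e^(−k₁t) − e^(−k₂t)).
e^(−k₁t) = e^(−0.114×27.1) = e^(−3.089) = 0.04553; e^(−k₂t) = e^(−1.523) = 0.2181.
C_S = 0.114×4.10/(0.0562−0.114) × (0.04553−0.2181) = (-8.087)×(-0.1725) = 1.395 kmol/m³.
C_R = C_{R0}e^(−k₁t) = 0.1867 kmol/m³, so C_T = C_{R0}−C_R−C_S = 2.518 kmol/m³; C_S/C_T = 0.554.

0.554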